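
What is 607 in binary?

Using repeated division by 2:
607 ÷ 2 = 303 remainder 1
303 ÷ 2 = 151 remainder 1
151 ÷ 2 = 75 remainder 1
75 ÷ 2 = 37 remainder 1
37 ÷ 2 = 18 remainder 1
18 ÷ 2 = 9 remainder 0
9 ÷ 2 = 4 remainder 1
4 ÷ 2 = 2 remainder 0
2 ÷ 2 = 1 remainder 0
1 ÷ 2 = 0 remainder 1
Reading remainders bottom to top: 1001011111



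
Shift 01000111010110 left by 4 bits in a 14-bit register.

Original: 01000111010110 (decimal 4566)
Shift left by 4 positions
Append 4 zeros on the right and drop the 4 high bits that overflow the 14-bit width
Result: 01110101100000 (decimal 7520)
Equivalent: 4566 << 4 = 4566 × 2^4 = 73056, truncated to 14 bits = 7520



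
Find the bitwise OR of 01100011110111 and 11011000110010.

OR: 1 when either bit is 1
  01100011110111
| 11011000110010
----------------
  11111011110111
Decimal: 6391 | 13874 = 16119



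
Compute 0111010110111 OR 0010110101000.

OR: 1 when either bit is 1
  0111010110111
| 0010110101000
---------------
  0111110111111
Decimal: 3767 | 1448 = 4031



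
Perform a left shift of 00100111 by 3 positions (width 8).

Original: 00100111 (decimal 39)
Shift left by 3 positions
Append 3 zeros on the right and drop the 3 high bits that overflow the 8-bit width
Result: 00111000 (decimal 56)
Equivalent: 39 << 3 = 39 × 2^3 = 312, truncated to 8 bits = 56



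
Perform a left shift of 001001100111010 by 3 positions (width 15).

Original: 001001100111010 (decimal 4922)
Shift left by 3 positions
Append 3 zeros on the right and drop the 3 high bits that overflow the 15-bit width
Result: 001100111010000 (decimal 6608)
Equivalent: 4922 << 3 = 4922 × 2^3 = 39376, truncated to 15 bits = 6608



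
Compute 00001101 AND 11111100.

AND: 1 only when both bits are 1
  00001101
& 11111100
----------
  00001100
Decimal: 13 & 252 = 12



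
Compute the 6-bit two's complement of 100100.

Original (sign bit 1, negative): 100100
Step 1 - Invert all bits: 011011
Step 2 - Add 1: 011100
Verification: 100100 + 011100 = 1000000; discarding the end carry (carry out of the top bit) leaves the 6-bit value 000000, as required for x + (-x)



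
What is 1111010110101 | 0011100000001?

OR: 1 when either bit is 1
  1111010110101
| 0011100000001
---------------
  1111110110101
Decimal: 7861 | 1793 = 8117



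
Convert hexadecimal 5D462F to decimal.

Expand by place value (powers of 16):
Digit values: D = 13, F = 15
5D462F = 5 × 16^5 + 13 × 16^4 + 4 × 16^3 + 6 × 16^2 + 2 × 16^1 + 15 × 16^0
= 5 × 1048576 + 13 × 65536 + 4 × 4096 + 6 × 256 + 2 × 16 + 15 × 1
= 5242880 + 851968 + 16384 + 1536 + 32 + 15
= 6112815



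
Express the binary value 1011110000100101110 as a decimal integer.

Sum of powers of 2 for each 1-bit:
2^1 + 2^2 + 2^3 + 2^5 + 2^8 + 2^13 + 2^14 + 2^15 + 2^16 + 2^18
= 2 + 4 + 8 + 32 + 256 + 8192 + 16384 + 32768 + 65536 + 262144
= 385326



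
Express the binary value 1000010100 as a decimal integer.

Sum of powers of 2 for each 1-bit:
2^2 + 2^4 + 2^9
= 4 + 16 + 512
= 532



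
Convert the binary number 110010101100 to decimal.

Sum of powers of 2 for each 1-bit:
2^2 + 2^3 + 2^5 + 2^7 + 2^10 + 2^11
= 4 + 8 + 32 + 128 + 1024 + 2048
= 3244



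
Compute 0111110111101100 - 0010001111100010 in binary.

Method 1 - Direct subtraction (column by column from the right: bit − bit − borrow-in; if negative, add 2 and borrow 1 from the next column):
borrow: 0000010000000100
        0111110111101100
-       0010001111100010
------------------------
        0101101000001010

Method 2 - Add two's complement:
Two's complement of 0010001111100010: invert → 1101110000011101, add 1 → 1101110000011110
  0111110111101100
+ 1101110000011110
------------------
 10101101000001010  (end carry out of the top bit = 1)
Discarding the end carry: 0101101000001010
Decimal check:
  0111110111101100 = 16384 + 8192 + 4096 + 2048 + 1024 + 256 + 128 + 64 + 32 + 8 + 4 = 32236
  0010001111100010 = 8192 + 512 + 256 + 128 + 64 + 32 + 2 = 9186
  32236 - 9186 = 23050, and 0101101000001010 = 16384 + 4096 + 2048 + 512 + 8 + 2 = 23050 ✓



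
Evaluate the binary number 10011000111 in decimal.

Sum of powers of 2 for each 1-bit:
2^0 + 2^1 + 2^2 + 2^6 + 2^7 + 2^10
= 1 + 2 + 4 + 64 + 128 + 1024
= 1223



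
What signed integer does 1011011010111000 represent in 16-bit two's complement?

Binary: 1011011010111000
Sign bit: 1 (negative)
Invert: 0100100101000111
Add 1:  0100100101001000
Magnitude: 0100100101001000 = 16384 + 2048 + 256 + 64 + 8 = 18760
Value: -18760



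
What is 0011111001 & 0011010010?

AND: 1 only when both bits are 1
  0011111001
& 0011010010
------------
  0011010000
Decimal: 249 & 210 = 208



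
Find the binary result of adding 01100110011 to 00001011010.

Add column by column from the right: bit + bit + carry-in; write the sum mod 2, carry 1 when the sum is 2 or 3.
carry:  00011100100
        01100110011
+       00001011010
-------------------
       001110001101
(the carry out of the leftmost column, 0, becomes the leading bit)
Decimal check:
  01100110011 = 512 + 256 + 32 + 16 + 2 + 1 = 819
  00001011010 = 64 + 16 + 8 + 2 = 90
  819 + 90 = 909, and 001110001101 = 512 + 256 + 128 + 8 + 4 + 1 = 909 ✓



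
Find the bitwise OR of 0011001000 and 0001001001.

OR: 1 when either bit is 1
  0011001000
| 0001001001
------------
  0011001001
Decimal: 200 | 73 = 201



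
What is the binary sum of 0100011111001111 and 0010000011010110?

Add column by column from the right: bit + bit + carry-in; write the sum mod 2, carry 1 when the sum is 2 or 3.
carry:  0000111110111100
        0100011111001111
+       0010000011010110
------------------------
       00110100010100101
(the carry out of the leftmost column, 0, becomes the leading bit)
Decimal check:
  0100011111001111 = 16384 + 1024 + 512 + 256 + 128 + 64 + 8 + 4 + 2 + 1 = 18383
  0010000011010110 = 8192 + 128 + 64 + 16 + 4 + 2 = 8406
  18383 + 8406 = 26789, and 00110100010100101 = 16384 + 8192 + 2048 + 128 + 32 + 4 + 1 = 26789 ✓



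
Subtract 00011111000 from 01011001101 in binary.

Method 1 - Direct subtraction (column by column from the right: bit − bit − borrow-in; if negative, add 2 and borrow 1 from the next column):
borrow: 01111100000
        01011001101
-       00011111000
-------------------
        00111010101

Method 2 - Add two's complement:
Two's complement of 00011111000: invert → 11100000111, add 1 → 11100001000
  01011001101
+ 11100001000
-------------
 100111010101  (end carry out of the top bit = 1)
Discarding the end carry: 00111010101
Decimal check:
  01011001101 = 512 + 128 + 64 + 8 + 4 + 1 = 717
  00011111000 = 128 + 64 + 32 + 16 + 8 = 248
  717 - 248 = 469, and 00111010101 = 256 + 128 + 64 + 16 + 4 + 1 = 469 ✓



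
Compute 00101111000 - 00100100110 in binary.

Method 1 - Direct subtraction (column by column from the right: bit − bit − borrow-in; if negative, add 2 and borrow 1 from the next column):
borrow: 00000001100
        00101111000
-       00100100110
-------------------
        00001010010

Method 2 - Add two's complement:
Two's complement of 00100100110: invert → 11011011001, add 1 → 11011011010
  00101111000
+ 11011011010
-------------
 100001010010  (end carry out of the top bit = 1)
Discarding the end carry: 00001010010
Decimal check:
  00101111000 = 256 + 64 + 32 + 16 + 8 = 376
  00100100110 = 256 + 32 + 4 + 2 = 294
  376 - 294 = 82, and 00001010010 = 64 + 16 + 2 = 82 ✓



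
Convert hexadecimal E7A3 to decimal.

Expand by place value (powers of 16):
Digit values: E = 14, A = 10
E7A3 = 14 × 16^3 + 7 × 16^2 + 10 × 16^1 + 3 × 16^0
= 14 × 4096 + 7 × 256 + 10 × 16 + 3 × 1
= 57344 + 1792 + 160 + 3
= 59299



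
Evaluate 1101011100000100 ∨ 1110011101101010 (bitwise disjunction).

OR: 1 when either bit is 1
  1101011100000100
| 1110011101101010
------------------
  1111011101101110
Decimal: 55044 | 59242 = 63342



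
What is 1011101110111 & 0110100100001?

AND: 1 only when both bits are 1
  1011101110111
& 0110100100001
---------------
  0010100100001
Decimal: 6007 & 3361 = 1313



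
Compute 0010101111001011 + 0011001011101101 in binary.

Add column by column from the right: bit + bit + carry-in; write the sum mod 2, carry 1 when the sum is 2 or 3.
carry:  0100011110011110
        0010101111001011
+       0011001011101101
------------------------
       00101111010111000
(the carry out of the leftmost column, 0, becomes the leading bit)
Decimal check:
  0010101111001011 = 8192 + 2048 + 512 + 256 + 128 + 64 + 8 + 2 + 1 = 11211
  0011001011101101 = 8192 + 4096 + 512 + 128 + 64 + 32 + 8 + 4 + 1 = 13037
  11211 + 13037 = 24248, and 00101111010111000 = 16384 + 4096 + 2048 + 1024 + 512 + 128 + 32 + 16 + 8 = 24248 ✓



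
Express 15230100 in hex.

Using repeated division by 16 (digits 10–15 are A–F):
15230100 ÷ 16 = 951881 remainder 4
951881 ÷ 16 = 59492 remainder 9
59492 ÷ 16 = 3718 remainder 4
3718 ÷ 16 = 232 remainder 6
232 ÷ 16 = 14 remainder 8
14 ÷ 16 = 0 remainder 14 (E)
Reading remainders bottom to top: E86494



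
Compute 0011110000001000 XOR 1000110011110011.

XOR: 1 when bits differ
  0011110000001000
^ 1000110011110011
------------------
  1011000011111011
Decimal: 15368 ^ 36083 = 45307



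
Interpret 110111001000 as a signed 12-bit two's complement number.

Binary: 110111001000
Sign bit: 1 (negative)
Invert: 001000110111
Add 1:  001000111000
Magnitude: 001000111000 = 512 + 32 + 16 + 8 = 568
Value: -568



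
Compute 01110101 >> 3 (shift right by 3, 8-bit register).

Original: 01110101 (decimal 117)
Shift right by 3 positions
Drop the 3 low bits; fill with zeros on the left
Result: 00001110 (decimal 14)
Equivalent: 117 >> 3 = 117 ÷ 2^3 = 14



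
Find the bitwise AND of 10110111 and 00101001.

AND: 1 only when both bits are 1
  10110111
& 00101001
----------
  00100001
Decimal: 183 & 41 = 33



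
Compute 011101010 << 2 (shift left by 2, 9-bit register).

Original: 011101010 (decimal 234)
Shift left by 2 positions
Append 2 zeros on the right and drop the 2 high bits that overflow the 9-bit width
Result: 110101000 (decimal 424)
Equivalent: 234 << 2 = 234 × 2^2 = 936, truncated to 9 bits = 424



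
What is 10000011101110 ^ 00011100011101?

XOR: 1 when bits differ
  10000011101110
^ 00011100011101
----------------
  10011111110011
Decimal: 8430 ^ 1821 = 10227



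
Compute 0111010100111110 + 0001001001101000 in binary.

Add column by column from the right: bit + bit + carry-in; write the sum mod 2, carry 1 when the sum is 2 or 3.
carry:  1110000011110000
        0111010100111110
+       0001001001101000
------------------------
       01000011110100110
(the carry out of the leftmost column, 0, becomes the leading bit)
Decimal check:
  0111010100111110 = 16384 + 8192 + 4096 + 1024 + 256 + 32 + 16 + 8 + 4 + 2 = 30014
  0001001001101000 = 4096 + 512 + 64 + 32 + 8 = 4712
  30014 + 4712 = 34726, and 01000011110100110 = 32768 + 1024 + 512 + 256 + 128 + 32 + 4 + 2 = 34726 ✓



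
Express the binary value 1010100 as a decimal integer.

Sum of powers of 2 for each 1-bit:
2^2 + 2^4 + 2^6
= 4 + 16 + 64
= 84



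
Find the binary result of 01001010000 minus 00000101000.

Method 1 - Direct subtraction (column by column from the right: bit − bit − borrow-in; if negative, add 2 and borrow 1 from the next column):
borrow: 00001010000
        01001010000
-       00000101000
-------------------
        01000101000

Method 2 - Add two's complement:
Two's complement of 00000101000: invert → 11111010111, add 1 → 11111011000
  01001010000
+ 11111011000
-------------
 101000101000  (end carry out of the top bit = 1)
Discarding the end carry: 01000101000
Decimal check:
  01001010000 = 512 + 64 + 16 = 592
  00000101000 = 32 + 8 = 40
  592 - 40 = 552, and 01000101000 = 512 + 32 + 8 = 552 ✓



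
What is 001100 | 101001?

OR: 1 when either bit is 1
  001100
| 101001
--------
  101101
Decimal: 12 | 41 = 45



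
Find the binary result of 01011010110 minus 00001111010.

Method 1 - Direct subtraction (column by column from the right: bit − bit − borrow-in; if negative, add 2 and borrow 1 from the next column):
borrow: 00011110000
        01011010110
-       00001111010
-------------------
        01001011100

Method 2 - Add two's complement:
Two's complement of 00001111010: invert → 11110000101, add 1 → 11110000110
  01011010110
+ 11110000110
-------------
 101001011100  (end carry out of the top bit = 1)
Discarding the end carry: 01001011100
Decimal check:
  01011010110 = 512 + 128 + 64 + 16 + 4 + 2 = 726
  00001111010 = 64 + 32 + 16 + 8 + 2 = 122
  726 - 122 = 604, and 01001011100 = 512 + 64 + 16 + 8 + 4 = 604 ✓



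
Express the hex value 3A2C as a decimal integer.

Expand by place value (powers of 16):
Digit values: A = 10, C = 12
3A2C = 3 × 16^3 + 10 × 16^2 + 2 × 16^1 + 12 × 16^0
= 3 × 4096 + 10 × 256 + 2 × 16 + 12 × 1
= 12288 + 2560 + 32 + 12
= 14892



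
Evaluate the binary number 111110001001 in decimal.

Sum of powers of 2 for each 1-bit:
2^0 + 2^3 + 2^7 + 2^8 + 2^9 + 2^10 + 2^11
= 1 + 8 + 128 + 256 + 512 + 1024 + 2048
= 3977



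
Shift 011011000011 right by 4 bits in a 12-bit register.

Original: 011011000011 (decimal 1731)
Shift right by 4 positions
Drop the 4 low bits; fill with zeros on the left
Result: 000001101100 (decimal 108)
Equivalent: 1731 >> 4 = 1731 ÷ 2^4 = 108



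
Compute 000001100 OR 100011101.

OR: 1 when either bit is 1
  000001100
| 100011101
-----------
  100011101
Decimal: 12 | 285 = 285



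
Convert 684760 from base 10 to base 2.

Using repeated division by 2:
684760 ÷ 2 = 342380 remainder 0
342380 ÷ 2 = 171190 remainder 0
171190 ÷ 2 = 85595 remainder 0
85595 ÷ 2 = 42797 remainder 1
42797 ÷ 2 = 21398 remainder 1
21398 ÷ 2 = 10699 remainder 0
10699 ÷ 2 = 5349 remainder 1
5349 ÷ 2 = 2674 remainder 1
2674 ÷ 2 = 1337 remainder 0
1337 ÷ 2 = 668 remainder 1
668 ÷ 2 = 334 remainder 0
334 ÷ 2 = 167 remainder 0
167 ÷ 2 = 83 remainder 1
83 ÷ 2 = 41 remainder 1
41 ÷ 2 = 20 remainder 1
20 ÷ 2 = 10 remainder 0
10 ÷ 2 = 5 remainder 0
5 ÷ 2 = 2 remainder 1
2 ÷ 2 = 1 remainder 0
1 ÷ 2 = 0 remainder 1
Reading remainders bottom to top: 10100111001011011000



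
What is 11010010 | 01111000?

OR: 1 when either bit is 1
  11010010
| 01111000
----------
  11111010
Decimal: 210 | 120 = 250



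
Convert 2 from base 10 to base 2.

Using repeated division by 2:
2 ÷ 2 = 1 remainder 0
1 ÷ 2 = 0 remainder 1
Reading remainders bottom to top: 10



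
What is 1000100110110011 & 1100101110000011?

AND: 1 only when both bits are 1
  1000100110110011
& 1100101110000011
------------------
  1000100110000011
Decimal: 35251 & 52099 = 35203



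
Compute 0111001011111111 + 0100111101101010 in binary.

Add column by column from the right: bit + bit + carry-in; write the sum mod 2, carry 1 when the sum is 2 or 3.
carry:  1111111111111100
        0111001011111111
+       0100111101101010
------------------------
       01100001001101001
(the carry out of the leftmost column, 0, becomes the leading bit)
Decimal check:
  0111001011111111 = 16384 + 8192 + 4096 + 512 + 128 + 64 + 32 + 16 + 8 + 4 + 2 + 1 = 29439
  0100111101101010 = 16384 + 2048 + 1024 + 512 + 256 + 64 + 32 + 8 + 2 = 20330
  29439 + 20330 = 49769, and 01100001001101001 = 32768 + 16384 + 512 + 64 + 32 + 8 + 1 = 49769 ✓



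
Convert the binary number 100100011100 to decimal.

Sum of powers of 2 for each 1-bit:
2^2 + 2^3 + 2^4 + 2^8 + 2^11
= 4 + 8 + 16 + 256 + 2048
= 2332



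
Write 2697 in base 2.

Using repeated division by 2:
2697 ÷ 2 = 1348 remainder 1
1348 ÷ 2 = 674 remainder 0
674 ÷ 2 = 337 remainder 0
337 ÷ 2 = 168 remainder 1
168 ÷ 2 = 84 remainder 0
84 ÷ 2 = 42 remainder 0
42 ÷ 2 = 21 remainder 0
21 ÷ 2 = 10 remainder 1
10 ÷ 2 = 5 remainder 0
5 ÷ 2 = 2 remainder 1
2 ÷ 2 = 1 remainder 0
1 ÷ 2 = 0 remainder 1
Reading remainders bottom to top: 101010001001



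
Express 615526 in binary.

Using repeated division by 2:
615526 ÷ 2 = 307763 remainder 0
307763 ÷ 2 = 153881 remainder 1
153881 ÷ 2 = 76940 remainder 1
76940 ÷ 2 = 38470 remainder 0
38470 ÷ 2 = 19235 remainder 0
19235 ÷ 2 = 9617 remainder 1
9617 ÷ 2 = 4808 remainder 1
4808 ÷ 2 = 2404 remainder 0
2404 ÷ 2 = 1202 remainder 0
1202 ÷ 2 = 601 remainder 0
601 ÷ 2 = 300 remainder 1
300 ÷ 2 = 150 remainder 0
150 ÷ 2 = 75 remainder 0
75 ÷ 2 = 37 remainder 1
37 ÷ 2 = 18 remainder 1
18 ÷ 2 = 9 remainder 0
9 ÷ 2 = 4 remainder 1
4 ÷ 2 = 2 remainder 0
2 ÷ 2 = 1 remainder 0
1 ÷ 2 = 0 remainder 1
Reading remainders bottom to top: 10010110010001100110



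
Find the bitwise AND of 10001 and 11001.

AND: 1 only when both bits are 1
  10001
& 11001
-------
  10001
Decimal: 17 & 25 = 17



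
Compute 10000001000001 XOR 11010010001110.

XOR: 1 when bits differ
  10000001000001
^ 11010010001110
----------------
  01010011001111
Decimal: 8257 ^ 13454 = 5327



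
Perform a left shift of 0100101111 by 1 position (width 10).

Original: 0100101111 (decimal 303)
Shift left by 1 position
Append 1 zero on the right
Result: 1001011110 (decimal 606)
Equivalent: 303 << 1 = 303 × 2^1 = 606



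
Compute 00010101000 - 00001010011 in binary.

Method 1 - Direct subtraction (column by column from the right: bit − bit − borrow-in; if negative, add 2 and borrow 1 from the next column):
borrow: 00010101110
        00010101000
-       00001010011
-------------------
        00001010101

Method 2 - Add two's complement:
Two's complement of 00001010011: invert → 11110101100, add 1 → 11110101101
  00010101000
+ 11110101101
-------------
 100001010101  (end carry out of the top bit = 1)
Discarding the end carry: 00001010101
Decimal check:
  00010101000 = 128 + 32 + 8 = 168
  00001010011 = 64 + 16 + 2 + 1 = 83
  168 - 83 = 85, and 00001010101 = 64 + 16 + 4 + 1 = 85 ✓



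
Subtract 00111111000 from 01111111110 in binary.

Method 1 - Direct subtraction (column by column from the right: bit − bit − borrow-in; if negative, add 2 and borrow 1 from the next column):
borrow: 00000000000
        01111111110
-       00111111000
-------------------
        01000000110

Method 2 - Add two's complement:
Two's complement of 00111111000: invert → 11000000111, add 1 → 11000001000
  01111111110
+ 11000001000
-------------
 101000000110  (end carry out of the top bit = 1)
Discarding the end carry: 01000000110
Decimal check:
  01111111110 = 512 + 256 + 128 + 64 + 32 + 16 + 8 + 4 + 2 = 1022
  00111111000 = 256 + 128 + 64 + 32 + 16 + 8 = 504
  1022 - 504 = 518, and 01000000110 = 512 + 4 + 2 = 518 ✓



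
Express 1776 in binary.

Using repeated division by 2:
1776 ÷ 2 = 888 remainder 0
888 ÷ 2 = 444 remainder 0
444 ÷ 2 = 222 remainder 0
222 ÷ 2 = 111 remainder 0
111 ÷ 2 = 55 remainder 1
55 ÷ 2 = 27 remainder 1
27 ÷ 2 = 13 remainder 1
13 ÷ 2 = 6 remainder 1
6 ÷ 2 = 3 remainder 0
3 ÷ 2 = 1 remainder 1
1 ÷ 2 = 0 remainder 1
Reading remainders bottom to top: 11011110000



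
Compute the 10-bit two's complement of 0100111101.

Original: 0100111101
Step 1 - Invert all bits: 1011000010
Step 2 - Add 1: 1011000011
Verification: 0100111101 + 1011000011 = 10000000000; discarding the end carry (carry out of the top bit) leaves the 10-bit value 0000000000, as required for x + (-x)



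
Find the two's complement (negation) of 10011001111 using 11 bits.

Original (sign bit 1, negative): 10011001111
Step 1 - Invert all bits: 01100110000
Step 2 - Add 1: 01100110001
Verification: 10011001111 + 01100110001 = 100000000000; discarding the end carry (carry out of the top bit) leaves the 11-bit value 00000000000, as required for x + (-x)



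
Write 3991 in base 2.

Using repeated division by 2:
3991 ÷ 2 = 1995 remainder 1
1995 ÷ 2 = 997 remainder 1
997 ÷ 2 = 498 remainder 1
498 ÷ 2 = 249 remainder 0
249 ÷ 2 = 124 remainder 1
124 ÷ 2 = 62 remainder 0
62 ÷ 2 = 31 remainder 0
31 ÷ 2 = 15 remainder 1
15 ÷ 2 = 7 remainder 1
7 ÷ 2 = 3 remainder 1
3 ÷ 2 = 1 remainder 1
1 ÷ 2 = 0 remainder 1
Reading remainders bottom to top: 111110010111



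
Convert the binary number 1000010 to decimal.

Sum of powers of 2 for each 1-bit:
2^1 + 2^6
= 2 + 64
= 66



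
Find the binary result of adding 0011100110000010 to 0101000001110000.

Add column by column from the right: bit + bit + carry-in; write the sum mod 2, carry 1 when the sum is 2 or 3.
carry:  1110000000000000
        0011100110000010
+       0101000001110000
------------------------
       01000100111110010
(the carry out of the leftmost column, 0, becomes the leading bit)
Decimal check:
  0011100110000010 = 8192 + 4096 + 2048 + 256 + 128 + 2 = 14722
  0101000001110000 = 16384 + 4096 + 64 + 32 + 16 = 20592
  14722 + 20592 = 35314, and 01000100111110010 = 32768 + 2048 + 256 + 128 + 64 + 32 + 16 + 2 = 35314 ✓



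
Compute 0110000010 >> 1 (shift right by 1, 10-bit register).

Original: 0110000010 (decimal 386)
Shift right by 1 position
Drop the 1 low bit; fill with zero on the left
Result: 0011000001 (decimal 193)
Equivalent: 386 >> 1 = 386 ÷ 2^1 = 193



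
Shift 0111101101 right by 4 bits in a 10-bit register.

Original: 0111101101 (decimal 493)
Shift right by 4 positions
Drop the 4 low bits; fill with zeros on the left
Result: 0000011110 (decimal 30)
Equivalent: 493 >> 4 = 493 ÷ 2^4 = 30



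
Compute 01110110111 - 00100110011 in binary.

Method 1 - Direct subtraction (column by column from the right: bit − bit − borrow-in; if negative, add 2 and borrow 1 from the next column):
borrow: 00000000000
        01110110111
-       00100110011
-------------------
        01010000100

Method 2 - Add two's complement:
Two's complement of 00100110011: invert → 11011001100, add 1 → 11011001101
  01110110111
+ 11011001101
-------------
 101010000100  (end carry out of the top bit = 1)
Discarding the end carry: 01010000100
Decimal check:
  01110110111 = 512 + 256 + 128 + 32 + 16 + 4 + 2 + 1 = 951
  00100110011 = 256 + 32 + 16 + 2 + 1 = 307
  951 - 307 = 644, and 01010000100 = 512 + 128 + 4 = 644 ✓



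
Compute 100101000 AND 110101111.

AND: 1 only when both bits are 1
  100101000
& 110101111
-----------
  100101000
Decimal: 296 & 431 = 296



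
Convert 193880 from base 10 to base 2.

Using repeated division by 2:
193880 ÷ 2 = 96940 remainder 0
96940 ÷ 2 = 48470 remainder 0
48470 ÷ 2 = 24235 remainder 0
24235 ÷ 2 = 12117 remainder 1
12117 ÷ 2 = 6058 remainder 1
6058 ÷ 2 = 3029 remainder 0
3029 ÷ 2 = 1514 remainder 1
1514 ÷ 2 = 757 remainder 0
757 ÷ 2 = 378 remainder 1
378 ÷ 2 = 189 remainder 0
189 ÷ 2 = 94 remainder 1
94 ÷ 2 = 47 remainder 0
47 ÷ 2 = 23 remainder 1
23 ÷ 2 = 11 remainder 1
11 ÷ 2 = 5 remainder 1
5 ÷ 2 = 2 remainder 1
2 ÷ 2 = 1 remainder 0
1 ÷ 2 = 0 remainder 1
Reading remainders bottom to top: 101111010101011000



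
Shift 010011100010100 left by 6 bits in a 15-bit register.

Original: 010011100010100 (decimal 10004)
Shift left by 6 positions
Append 6 zeros on the right and drop the 6 high bits that overflow the 15-bit width
Result: 100010100000000 (decimal 17664)
Equivalent: 10004 << 6 = 10004 × 2^6 = 640256, truncated to 15 bits = 17664



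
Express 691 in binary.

Using repeated division by 2:
691 ÷ 2 = 345 remainder 1
345 ÷ 2 = 172 remainder 1
172 ÷ 2 = 86 remainder 0
86 ÷ 2 = 43 remainder 0
43 ÷ 2 = 21 remainder 1
21 ÷ 2 = 10 remainder 1
10 ÷ 2 = 5 remainder 0
5 ÷ 2 = 2 remainder 1
2 ÷ 2 = 1 remainder 0
1 ÷ 2 = 0 remainder 1
Reading remainders bottom to top: 1010110011



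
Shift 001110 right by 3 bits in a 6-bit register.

Original: 001110 (decimal 14)
Shift right by 3 positions
Drop the 3 low bits; fill with zeros on the left
Result: 000001 (decimal 1)
Equivalent: 14 >> 3 = 14 ÷ 2^3 = 1



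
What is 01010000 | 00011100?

OR: 1 when either bit is 1
  01010000
| 00011100
----------
  01011100
Decimal: 80 | 28 = 92



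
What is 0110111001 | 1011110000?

OR: 1 when either bit is 1
  0110111001
| 1011110000
------------
  1111111001
Decimal: 441 | 752 = 1017



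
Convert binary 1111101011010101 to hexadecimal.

Group into 4-bit nibbles from right:
  1111 = F
  1010 = A
  1101 = D
  0101 = 5
Result: FAD5



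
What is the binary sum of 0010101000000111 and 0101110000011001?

Add column by column from the right: bit + bit + carry-in; write the sum mod 2, carry 1 when the sum is 2 or 3.
carry:  1111000000111110
        0010101000000111
+       0101110000011001
------------------------
       01000011000100000
(the carry out of the leftmost column, 0, becomes the leading bit)
Decimal check:
  0010101000000111 = 8192 + 2048 + 512 + 4 + 2 + 1 = 10759
  0101110000011001 = 16384 + 4096 + 2048 + 1024 + 16 + 8 + 1 = 23577
  10759 + 23577 = 34336, and 01000011000100000 = 32768 + 1024 + 512 + 32 = 34336 ✓



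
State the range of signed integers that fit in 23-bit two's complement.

For 23-bit two's complement:
Minimum: -2^22 = -4194304
Maximum: 2^22 - 1 = 4194303



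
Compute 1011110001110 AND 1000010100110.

AND: 1 only when both bits are 1
  1011110001110
& 1000010100110
---------------
  1000010000110
Decimal: 6030 & 4262 = 4230



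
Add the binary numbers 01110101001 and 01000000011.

Add column by column from the right: bit + bit + carry-in; write the sum mod 2, carry 1 when the sum is 2 or 3.
carry:  10000000110
        01110101001
+       01000000011
-------------------
       010110101100
(the carry out of the leftmost column, 0, becomes the leading bit)
Decimal check:
  01110101001 = 512 + 256 + 128 + 32 + 8 + 1 = 937
  01000000011 = 512 + 2 + 1 = 515
  937 + 515 = 1452, and 010110101100 = 1024 + 256 + 128 + 32 + 8 + 4 = 1452 ✓



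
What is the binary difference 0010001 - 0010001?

Method 1 - Direct subtraction (column by column from the right: bit − bit − borrow-in; if negative, add 2 and borrow 1 from the next column):
borrow: 0000000
        0010001
-       0010001
---------------
        0000000

Method 2 - Add two's complement:
Two's complement of 0010001: invert → 1101110, add 1 → 1101111
  0010001
+ 1101111
---------
 10000000  (end carry out of the top bit = 1)
Discarding the end carry: 0000000
Decimal check:
  0010001 = 16 + 1 = 17
  0010001 = 16 + 1 = 17
  17 - 17 = 0, and 0000000 = 0 ✓



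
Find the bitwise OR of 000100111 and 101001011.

OR: 1 when either bit is 1
  000100111
| 101001011
-----------
  101101111
Decimal: 39 | 331 = 367



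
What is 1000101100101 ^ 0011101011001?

XOR: 1 when bits differ
  1000101100101
^ 0011101011001
---------------
  1011000111100
Decimal: 4453 ^ 1881 = 5692



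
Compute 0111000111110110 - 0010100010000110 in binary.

Method 1 - Direct subtraction (column by column from the right: bit − bit − borrow-in; if negative, add 2 and borrow 1 from the next column):
borrow: 0001000000000000
        0111000111110110
-       0010100010000110
------------------------
        0100100101110000

Method 2 - Add two's complement:
Two's complement of 0010100010000110: invert → 1101011101111001, add 1 → 1101011101111010
  0111000111110110
+ 1101011101111010
------------------
 10100100101110000  (end carry out of the top bit = 1)
Discarding the end carry: 0100100101110000
Decimal check:
  0111000111110110 = 16384 + 8192 + 4096 + 256 + 128 + 64 + 32 + 16 + 4 + 2 = 29174
  0010100010000110 = 8192 + 2048 + 128 + 4 + 2 = 10374
  29174 - 10374 = 18800, and 0100100101110000 = 16384 + 2048 + 256 + 64 + 32 + 16 = 18800 ✓



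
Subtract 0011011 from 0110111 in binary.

Method 1 - Direct subtraction (column by column from the right: bit − bit − borrow-in; if negative, add 2 and borrow 1 from the next column):
borrow: 0110000
        0110111
-       0011011
---------------
        0011100

Method 2 - Add two's complement:
Two's complement of 0011011: invert → 1100100, add 1 → 1100101
  0110111
+ 1100101
---------
 10011100  (end carry out of the top bit = 1)
Discarding the end carry: 0011100
Decimal check:
  0110111 = 32 + 16 + 4 + 2 + 1 = 55
  0011011 = 16 + 8 + 2 + 1 = 27
  55 - 27 = 28, and 0011100 = 16 + 8 + 4 = 28 ✓



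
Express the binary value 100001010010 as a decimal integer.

Sum of powers of 2 for each 1-bit:
2^1 + 2^4 + 2^6 + 2^11
= 2 + 16 + 64 + 2048
= 2130



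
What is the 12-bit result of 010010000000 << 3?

Original: 010010000000 (decimal 1152)
Shift left by 3 positions
Append 3 zeros on the right and drop the 3 high bits that overflow the 12-bit width
Result: 010000000000 (decimal 1024)
Equivalent: 1152 << 3 = 1152 × 2^3 = 9216, truncated to 12 bits = 1024



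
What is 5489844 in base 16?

Using repeated division by 16 (digits 10–15 are A–F):
5489844 ÷ 16 = 343115 remainder 4
343115 ÷ 16 = 21444 remainder 11 (B)
21444 ÷ 16 = 1340 remainder 4
1340 ÷ 16 = 83 remainder 12 (C)
83 ÷ 16 = 5 remainder 3
5 ÷ 16 = 0 remainder 5
Reading remainders bottom to top: 53C4B4



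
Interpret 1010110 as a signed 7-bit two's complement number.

Binary: 1010110
Sign bit: 1 (negative)
Invert: 0101001
Add 1:  0101010
Magnitude: 0101010 = 32 + 8 + 2 = 42
Value: -42



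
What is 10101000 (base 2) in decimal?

Sum of powers of 2 for each 1-bit:
2^3 + 2^5 + 2^7
= 8 + 32 + 128
= 168



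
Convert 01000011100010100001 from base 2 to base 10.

Sum of powers of 2 for each 1-bit:
2^0 + 2^5 + 2^7 + 2^11 + 2^12 + 2^13 + 2^18
= 1 + 32 + 128 + 2048 + 4096 + 8192 + 262144
= 276641



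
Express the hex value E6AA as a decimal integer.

Expand by place value (powers of 16):
Digit values: E = 14, A = 10
E6AA = 14 × 16^3 + 6 × 16^2 + 10 × 16^1 + 10 × 16^0
= 14 × 4096 + 6 × 256 + 10 × 16 + 10 × 1
= 57344 + 1536 + 160 + 10
= 59050



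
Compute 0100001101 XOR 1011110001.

XOR: 1 when bits differ
  0100001101
^ 1011110001
------------
  1111111100
Decimal: 269 ^ 753 = 1020



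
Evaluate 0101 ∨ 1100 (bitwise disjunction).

OR: 1 when either bit is 1
  0101
| 1100
------
  1101
Decimal: 5 | 12 = 13



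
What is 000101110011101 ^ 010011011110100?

XOR: 1 when bits differ
  000101110011101
^ 010011011110100
-----------------
  010110101101001
Decimal: 2973 ^ 9972 = 11625



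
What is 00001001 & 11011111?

AND: 1 only when both bits are 1
  00001001
& 11011111
----------
  00001001
Decimal: 9 & 223 = 9



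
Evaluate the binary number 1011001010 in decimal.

Sum of powers of 2 for each 1-bit:
2^1 + 2^3 + 2^6 + 2^7 + 2^9
= 2 + 8 + 64 + 128 + 512
= 714



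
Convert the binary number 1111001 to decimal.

Sum of powers of 2 for each 1-bit:
2^0 + 2^3 + 2^4 + 2^5 + 2^6
= 1 + 8 + 16 + 32 + 64
= 121



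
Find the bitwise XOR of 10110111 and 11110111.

XOR: 1 when bits differ
  10110111
^ 11110111
----------
  01000000
Decimal: 183 ^ 247 = 64



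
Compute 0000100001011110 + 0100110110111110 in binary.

Add column by column from the right: bit + bit + carry-in; write the sum mod 2, carry 1 when the sum is 2 or 3.
carry:  0001001111111100
        0000100001011110
+       0100110110111110
------------------------
       00101011000011100
(the carry out of the leftmost column, 0, becomes the leading bit)
Decimal check:
  0000100001011110 = 2048 + 64 + 16 + 8 + 4 + 2 = 2142
  0100110110111110 = 16384 + 2048 + 1024 + 256 + 128 + 32 + 16 + 8 + 4 + 2 = 19902
  2142 + 19902 = 22044, and 00101011000011100 = 16384 + 4096 + 1024 + 512 + 16 + 8 + 4 = 22044 ✓



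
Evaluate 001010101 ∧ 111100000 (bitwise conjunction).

AND: 1 only when both bits are 1
  001010101
& 111100000
-----------
  001000000
Decimal: 85 & 480 = 64



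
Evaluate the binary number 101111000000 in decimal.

Sum of powers of 2 for each 1-bit:
2^6 + 2^7 + 2^8 + 2^9 + 2^11
= 64 + 128 + 256 + 512 + 2048
= 3008



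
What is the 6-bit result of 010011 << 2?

Original: 010011 (decimal 19)
Shift left by 2 positions
Append 2 zeros on the right and drop the 2 high bits that overflow the 6-bit width
Result: 001100 (decimal 12)
Equivalent: 19 << 2 = 19 × 2^2 = 76, truncated to 6 bits = 12



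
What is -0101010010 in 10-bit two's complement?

Original: 0101010010
Step 1 - Invert all bits: 1010101101
Step 2 - Add 1: 1010101110
Verification: 0101010010 + 1010101110 = 10000000000; discarding the end carry (carry out of the top bit) leaves the 10-bit value 0000000000, as required for x + (-x)



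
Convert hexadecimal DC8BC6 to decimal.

Expand by place value (powers of 16):
Digit values: D = 13, C = 12, B = 11
DC8BC6 = 13 × 16^5 + 12 × 16^4 + 8 × 16^3 + 11 × 16^2 + 12 × 16^1 + 6 × 16^0
= 13 × 1048576 + 12 × 65536 + 8 × 4096 + 11 × 256 + 12 × 16 + 6 × 1
= 13631488 + 786432 + 32768 + 2816 + 192 + 6
= 14453702



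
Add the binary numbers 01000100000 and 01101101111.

Add column by column from the right: bit + bit + carry-in; write the sum mod 2, carry 1 when the sum is 2 or 3.
carry:  10011000000
        01000100000
+       01101101111
-------------------
       010110001111
(the carry out of the leftmost column, 0, becomes the leading bit)
Decimal check:
  01000100000 = 512 + 32 = 544
  01101101111 = 512 + 256 + 64 + 32 + 8 + 4 + 2 + 1 = 879
  544 + 879 = 1423, and 010110001111 = 1024 + 256 + 128 + 8 + 4 + 2 + 1 = 1423 ✓



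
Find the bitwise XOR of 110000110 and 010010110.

XOR: 1 when bits differ
  110000110
^ 010010110
-----------
  100010000
Decimal: 390 ^ 150 = 272



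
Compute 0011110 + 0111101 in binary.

Add column by column from the right: bit + bit + carry-in; write the sum mod 2, carry 1 when the sum is 2 or 3.
carry:  1111000
        0011110
+       0111101
---------------
       01011011
(the carry out of the leftmost column, 0, becomes the leading bit)
Decimal check:
  0011110 = 16 + 8 + 4 + 2 = 30
  0111101 = 32 + 16 + 8 + 4 + 1 = 61
  30 + 61 = 91, and 01011011 = 64 + 16 + 8 + 2 + 1 = 91 ✓



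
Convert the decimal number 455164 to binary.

Using repeated division by 2:
455164 ÷ 2 = 227582 remainder 0
227582 ÷ 2 = 113791 remainder 0
113791 ÷ 2 = 56895 remainder 1
56895 ÷ 2 = 28447 remainder 1
28447 ÷ 2 = 14223 remainder 1
14223 ÷ 2 = 7111 remainder 1
7111 ÷ 2 = 3555 remainder 1
3555 ÷ 2 = 1777 remainder 1
1777 ÷ 2 = 888 remainder 1
888 ÷ 2 = 444 remainder 0
444 ÷ 2 = 222 remainder 0
222 ÷ 2 = 111 remainder 0
111 ÷ 2 = 55 remainder 1
55 ÷ 2 = 27 remainder 1
27 ÷ 2 = 13 remainder 1
13 ÷ 2 = 6 remainder 1
6 ÷ 2 = 3 remainder 0
3 ÷ 2 = 1 remainder 1
1 ÷ 2 = 0 remainder 1
Reading remainders bottom to top: 1101111000111111100



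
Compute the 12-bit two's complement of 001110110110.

Original: 001110110110
Step 1 - Invert all bits: 110001001001
Step 2 - Add 1: 110001001010
Verification: 001110110110 + 110001001010 = 1000000000000; discarding the end carry (carry out of the top bit) leaves the 12-bit value 000000000000, as required for x + (-x)



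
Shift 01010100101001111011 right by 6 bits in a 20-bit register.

Original: 01010100101001111011 (decimal 346747)
Shift right by 6 positions
Drop the 6 low bits; fill with zeros on the left
Result: 00000001010100101001 (decimal 5417)
Equivalent: 346747 >> 6 = 346747 ÷ 2^6 = 5417



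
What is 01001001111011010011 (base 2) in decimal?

Sum of powers of 2 for each 1-bit:
2^0 + 2^1 + 2^4 + 2^6 + 2^7 + 2^9 + 2^10 + 2^11 + 2^12 + 2^15 + 2^18
= 1 + 2 + 16 + 64 + 128 + 512 + 1024 + 2048 + 4096 + 32768 + 262144
= 302803



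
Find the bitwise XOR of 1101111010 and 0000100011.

XOR: 1 when bits differ
  1101111010
^ 0000100011
------------
  1101011001
Decimal: 890 ^ 35 = 857



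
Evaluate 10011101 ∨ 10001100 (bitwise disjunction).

OR: 1 when either bit is 1
  10011101
| 10001100
----------
  10011101
Decimal: 157 | 140 = 157



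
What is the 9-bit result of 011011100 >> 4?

Original: 011011100 (decimal 220)
Shift right by 4 positions
Drop the 4 low bits; fill with zeros on the left
Result: 000001101 (decimal 13)
Equivalent: 220 >> 4 = 220 ÷ 2^4 = 13



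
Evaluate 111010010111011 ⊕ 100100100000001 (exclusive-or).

XOR: 1 when bits differ
  111010010111011
^ 100100100000001
-----------------
  011110110111010
Decimal: 29883 ^ 18689 = 15802



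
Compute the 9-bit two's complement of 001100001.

Original: 001100001
Step 1 - Invert all bits: 110011110
Step 2 - Add 1: 110011111
Verification: 001100001 + 110011111 = 1000000000; discarding the end carry (carry out of the top bit) leaves the 9-bit value 000000000, as required for x + (-x)



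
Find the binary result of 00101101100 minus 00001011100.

Method 1 - Direct subtraction (column by column from the right: bit − bit − borrow-in; if negative, add 2 and borrow 1 from the next column):
borrow: 00000100000
        00101101100
-       00001011100
-------------------
        00100010000

Method 2 - Add two's complement:
Two's complement of 00001011100: invert → 11110100011, add 1 → 11110100100
  00101101100
+ 11110100100
-------------
 100100010000  (end carry out of the top bit = 1)
Discarding the end carry: 00100010000
Decimal check:
  00101101100 = 256 + 64 + 32 + 8 + 4 = 364
  00001011100 = 64 + 16 + 8 + 4 = 92
  364 - 92 = 272, and 00100010000 = 256 + 16 = 272 ✓



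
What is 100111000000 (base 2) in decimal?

Sum of powers of 2 for each 1-bit:
2^6 + 2^7 + 2^8 + 2^11
= 64 + 128 + 256 + 2048
= 2496



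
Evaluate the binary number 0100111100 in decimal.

Sum of powers of 2 for each 1-bit:
2^2 + 2^3 + 2^4 + 2^5 + 2^8
= 4 + 8 + 16 + 32 + 256
= 316



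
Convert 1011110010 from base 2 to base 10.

Sum of powers of 2 for each 1-bit:
2^1 + 2^4 + 2^5 + 2^6 + 2^7 + 2^9
= 2 + 16 + 32 + 64 + 128 + 512
= 754



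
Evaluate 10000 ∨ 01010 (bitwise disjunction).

OR: 1 when either bit is 1
  10000
| 01010
-------
  11010
Decimal: 16 | 10 = 26



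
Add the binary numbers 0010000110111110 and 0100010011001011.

Add column by column from the right: bit + bit + carry-in; write the sum mod 2, carry 1 when the sum is 2 or 3.
carry:  0000001111111100
        0010000110111110
+       0100010011001011
------------------------
       00110011010001001
(the carry out of the leftmost column, 0, becomes the leading bit)
Decimal check:
  0010000110111110 = 8192 + 256 + 128 + 32 + 16 + 8 + 4 + 2 = 8638
  0100010011001011 = 16384 + 1024 + 128 + 64 + 8 + 2 + 1 = 17611
  8638 + 17611 = 26249, and 00110011010001001 = 16384 + 8192 + 1024 + 512 + 128 + 8 + 1 = 26249 ✓



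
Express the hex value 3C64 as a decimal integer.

Expand by place value (powers of 16):
Digit values: C = 12
3C64 = 3 × 16^3 + 12 × 16^2 + 6 × 16^1 + 4 × 16^0
= 3 × 4096 + 12 × 256 + 6 × 16 + 4 × 1
= 12288 + 3072 + 96 + 4
= 15460



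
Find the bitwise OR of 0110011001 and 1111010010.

OR: 1 when either bit is 1
  0110011001
| 1111010010
------------
  1111011011
Decimal: 409 | 978 = 987



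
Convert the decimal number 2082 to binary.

Using repeated division by 2:
2082 ÷ 2 = 1041 remainder 0
1041 ÷ 2 = 520 remainder 1
520 ÷ 2 = 260 remainder 0
260 ÷ 2 = 130 remainder 0
130 ÷ 2 = 65 remainder 0
65 ÷ 2 = 32 remainder 1
32 ÷ 2 = 16 remainder 0
16 ÷ 2 = 8 remainder 0
8 ÷ 2 = 4 remainder 0
4 ÷ 2 = 2 remainder 0
2 ÷ 2 = 1 remainder 0
1 ÷ 2 = 0 remainder 1
Reading remainders bottom to top: 100000100010



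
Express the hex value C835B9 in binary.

Convert each hex digit to 4 bits:
  C = 1100
  8 = 1000
  3 = 0011
  5 = 0101
  B = 1011
  9 = 1001
Concatenate: 110010000011010110111001



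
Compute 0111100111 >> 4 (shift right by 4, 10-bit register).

Original: 0111100111 (decimal 487)
Shift right by 4 positions
Drop the 4 low bits; fill with zeros on the left
Result: 0000011110 (decimal 30)
Equivalent: 487 >> 4 = 487 ÷ 2^4 = 30



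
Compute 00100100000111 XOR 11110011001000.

XOR: 1 when bits differ
  00100100000111
^ 11110011001000
----------------
  11010111001111
Decimal: 2311 ^ 15560 = 13775



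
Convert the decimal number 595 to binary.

Using repeated division by 2:
595 ÷ 2 = 297 remainder 1
297 ÷ 2 = 148 remainder 1
148 ÷ 2 = 74 remainder 0
74 ÷ 2 = 37 remainder 0
37 ÷ 2 = 18 remainder 1
18 ÷ 2 = 9 remainder 0
9 ÷ 2 = 4 remainder 1
4 ÷ 2 = 2 remainder 0
2 ÷ 2 = 1 remainder 0
1 ÷ 2 = 0 remainder 1
Reading remainders bottom to top: 1001010011

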